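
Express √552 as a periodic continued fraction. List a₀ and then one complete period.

[23; 2, 46]

a₀ = ⌊√552⌋ = 23.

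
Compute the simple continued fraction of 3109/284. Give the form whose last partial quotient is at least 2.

[10; 1, 17, 1, 14]

3109 = 10×284 + 269
284 = 1×269 + 15
269 = 17×15 + 14
15 = 1×14 + 1
14 = 14×1 + 0  (stop)
So 3109/284 = [10; 1, 17, 1, 14].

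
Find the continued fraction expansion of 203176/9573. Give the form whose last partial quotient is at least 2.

203176 = 21*9573 + 2143
9573 = 4*2143 + 1001
2143 = 2*1001 + 141
1001 = 7*141 + 14
141 = 10*14 + 1
14 = 14*1 + 0  (stop)
So 203176/9573 = [21; 4, 2, 7, 10, 14].

[21; 4, 2, 7, 10, 14]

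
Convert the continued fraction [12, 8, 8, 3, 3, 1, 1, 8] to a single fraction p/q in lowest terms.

Fold from the inside: start with 8/1.
  1 + 1/8 = 9/8
  1 + 8/9 = 17/9
  3 + 9/17 = 60/17
  3 + 17/60 = 197/60
  8 + 60/197 = 1636/197
  8 + 197/1636 = 13285/1636
  12 + 1636/13285 = 161056/13285

161056/13285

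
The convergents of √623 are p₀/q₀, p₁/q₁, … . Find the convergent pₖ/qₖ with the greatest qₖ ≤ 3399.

√623 = [24; 1, 23, 1, 48, …] (period length 4).
Convergents:
  p_0/q_0 = 24/1
  p_1/q_1 = 25/1
  p_2/q_2 = 599/24
  p_3/q_3 = 624/25
  p_4/q_4 = 30551/1224
  p_5/q_5 = 31175/1249
  p_6/q_6 = 747576/29951
q_5 = 1249 ≤ 3399 < 29951 = q_6, so the answer is 31175/1249.

31175/1249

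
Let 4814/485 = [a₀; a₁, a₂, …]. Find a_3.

4814 = 9·485 + 449   →  a_0 = 9
485 = 1·449 + 36   →  a_1 = 1
449 = 12·36 + 17   →  a_2 = 12
36 = 2·17 + 2   →  a_3 = 2

2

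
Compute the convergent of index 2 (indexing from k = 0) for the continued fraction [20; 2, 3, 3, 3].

143/7

Using pₖ = aₖpₖ₋₁ + pₖ₋₂, qₖ = aₖqₖ₋₁ + qₖ₋₂ (with p₋₁=1, p₋₂=0, q₋₁=0, q₋₂=1):
  k=0: a=20, p=20, q=1
  k=1: a=2, p=41, q=2
  k=2: a=3, p=143, q=7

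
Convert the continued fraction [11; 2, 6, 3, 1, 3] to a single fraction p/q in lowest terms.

2327/203

Using pₖ = aₖpₖ₋₁ + pₖ₋₂ and qₖ = aₖqₖ₋₁ + qₖ₋₂:
  k=0: a=11, p=11, q=1
  k=1: a=2, p=23, q=2
  k=2: a=6, p=149, q=13
  k=3: a=3, p=470, q=41
  k=4: a=1, p=619, q=54
  k=5: a=3, p=2327, q=203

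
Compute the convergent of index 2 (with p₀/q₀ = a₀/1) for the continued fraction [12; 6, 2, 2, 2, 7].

Using pₖ = aₖpₖ₋₁ + pₖ₋₂, qₖ = aₖqₖ₋₁ + qₖ₋₂ (with p₋₁=1, p₋₂=0, q₋₁=0, q₋₂=1):
  k=0: a=12, p=12, q=1
  k=1: a=6, p=73, q=6
  k=2: a=2, p=158, q=13

158/13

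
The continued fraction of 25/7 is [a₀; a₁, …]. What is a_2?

25 = 3·7 + 4   →  a_0 = 3
7 = 1·4 + 3   →  a_1 = 1
4 = 1·3 + 1   →  a_2 = 1

1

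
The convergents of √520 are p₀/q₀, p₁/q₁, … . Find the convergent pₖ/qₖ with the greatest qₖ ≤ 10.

√520 = [22; 1, 4, 11, 4, 1, 44, …] (period length 6).
Convergents:
  p_0/q_0 = 22/1
  p_1/q_1 = 23/1
  p_2/q_2 = 114/5
  p_3/q_3 = 1277/56
q_2 = 5 ≤ 10 < 56 = q_3, so the answer is 114/5.

114/5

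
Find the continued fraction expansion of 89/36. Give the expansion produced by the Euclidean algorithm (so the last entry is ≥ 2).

[2; 2, 8, 2]

89 = 2*36 + 17
36 = 2*17 + 2
17 = 8*2 + 1
2 = 2*1 + 0  (stop)
So 89/36 = [2; 2, 8, 2].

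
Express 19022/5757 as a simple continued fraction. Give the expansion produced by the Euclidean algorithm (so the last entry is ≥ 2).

[3; 3, 3, 2, 9, 5, 5]

19022 = 3×5757 + 1751
5757 = 3×1751 + 504
1751 = 3×504 + 239
504 = 2×239 + 26
239 = 9×26 + 5
26 = 5×5 + 1
5 = 5×1 + 0  (stop)
So 19022/5757 = [3; 3, 3, 2, 9, 5, 5].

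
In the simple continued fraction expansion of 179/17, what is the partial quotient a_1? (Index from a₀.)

1

179 = 10·17 + 9   →  a_0 = 10
17 = 1·9 + 8   →  a_1 = 1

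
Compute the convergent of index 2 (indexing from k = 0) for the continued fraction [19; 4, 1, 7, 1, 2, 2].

Using pₖ = aₖpₖ₋₁ + pₖ₋₂, qₖ = aₖqₖ₋₁ + qₖ₋₂ (with p₋₁=1, p₋₂=0, q₋₁=0, q₋₂=1):
  k=0: a=19, p=19, q=1
  k=1: a=4, p=77, q=4
  k=2: a=1, p=96, q=5

96/5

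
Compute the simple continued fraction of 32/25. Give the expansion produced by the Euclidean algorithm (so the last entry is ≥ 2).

[1; 3, 1, 1, 3]

32 = 1·25 + 7
25 = 3·7 + 4
7 = 1·4 + 3
4 = 1·3 + 1
3 = 3·1 + 0  (stop)
So 32/25 = [1; 3, 1, 1, 3].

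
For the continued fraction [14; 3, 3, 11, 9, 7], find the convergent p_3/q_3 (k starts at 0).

Using pₖ = aₖpₖ₋₁ + pₖ₋₂, qₖ = aₖqₖ₋₁ + qₖ₋₂ (with p₋₁=1, p₋₂=0, q₋₁=0, q₋₂=1):
  k=0: a=14, p=14, q=1
  k=1: a=3, p=43, q=3
  k=2: a=3, p=143, q=10
  k=3: a=11, p=1616, q=113

1616/113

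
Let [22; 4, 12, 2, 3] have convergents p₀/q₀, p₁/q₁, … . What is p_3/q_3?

2269/102

Using pₖ = aₖpₖ₋₁ + pₖ₋₂, qₖ = aₖqₖ₋₁ + qₖ₋₂ (with p₋₁=1, p₋₂=0, q₋₁=0, q₋₂=1):
  k=0: a=22, p=22, q=1
  k=1: a=4, p=89, q=4
  k=2: a=12, p=1090, q=49
  k=3: a=2, p=2269, q=102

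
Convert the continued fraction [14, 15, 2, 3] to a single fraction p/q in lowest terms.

1519/108

Using pₖ = aₖpₖ₋₁ + pₖ₋₂ and qₖ = aₖqₖ₋₁ + qₖ₋₂:
  k=0: a=14, p=14, q=1
  k=1: a=15, p=211, q=15
  k=2: a=2, p=436, q=31
  k=3: a=3, p=1519, q=108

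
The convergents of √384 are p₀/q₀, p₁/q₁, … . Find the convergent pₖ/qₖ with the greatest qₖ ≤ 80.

921/47

√384 = [19; 1, 1, 2, 9, 2, 1, 1, 38, …] (period length 8).
Convergents:
  p_0/q_0 = 19/1
  p_1/q_1 = 20/1
  p_2/q_2 = 39/2
  p_3/q_3 = 98/5
  p_4/q_4 = 921/47
  p_5/q_5 = 1940/99
q_4 = 47 ≤ 80 < 99 = q_5, so the answer is 921/47.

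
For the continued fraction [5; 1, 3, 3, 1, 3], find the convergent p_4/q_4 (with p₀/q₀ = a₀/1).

98/17

Using pₖ = aₖpₖ₋₁ + pₖ₋₂, qₖ = aₖqₖ₋₁ + qₖ₋₂ (with p₋₁=1, p₋₂=0, q₋₁=0, q₋₂=1):
  k=0: a=5, p=5, q=1
  k=1: a=1, p=6, q=1
  k=2: a=3, p=23, q=4
  k=3: a=3, p=75, q=13
  k=4: a=1, p=98, q=17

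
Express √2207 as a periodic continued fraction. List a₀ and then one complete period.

a₀ = ⌊√2207⌋ = 46.
With m₀=0, d₀=1 and mₖ₊₁ = dₖaₖ − mₖ, dₖ₊₁ = (n − mₖ₊₁²)/dₖ, aₖ₊₁ = ⌊(a₀+mₖ₊₁)/dₖ₊₁⌋:
  k=1: m=46, d=91, a=1
  k=2: m=45, d=2, a=45
  k=3: m=45, d=91, a=1
  k=4: m=46, d=1, a=92
d=1 and a=2a₀=92 at k=4, so the next step gives (m, d) = (46, 91) again — its k=1 value — and the period has length 4.

[46; 1, 45, 1, 92]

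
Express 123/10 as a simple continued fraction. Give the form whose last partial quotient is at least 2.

[12; 3, 3]

123 = 12*10 + 3
10 = 3*3 + 1
3 = 3*1 + 0  (stop)
So 123/10 = [12; 3, 3].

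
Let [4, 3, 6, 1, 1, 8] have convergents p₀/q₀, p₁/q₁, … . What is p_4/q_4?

Using pₖ = aₖpₖ₋₁ + pₖ₋₂, qₖ = aₖqₖ₋₁ + qₖ₋₂ (with p₋₁=1, p₋₂=0, q₋₁=0, q₋₂=1):
  k=0: a=4, p=4, q=1
  k=1: a=3, p=13, q=3
  k=2: a=6, p=82, q=19
  k=3: a=1, p=95, q=22
  k=4: a=1, p=177, q=41

177/41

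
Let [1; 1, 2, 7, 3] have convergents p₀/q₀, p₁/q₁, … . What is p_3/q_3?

Using pₖ = aₖpₖ₋₁ + pₖ₋₂, qₖ = aₖqₖ₋₁ + qₖ₋₂ (with p₋₁=1, p₋₂=0, q₋₁=0, q₋₂=1):
  k=0: a=1, p=1, q=1
  k=1: a=1, p=2, q=1
  k=2: a=2, p=5, q=3
  k=3: a=7, p=37, q=22

37/22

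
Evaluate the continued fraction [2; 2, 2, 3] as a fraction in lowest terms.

Using pₖ = aₖpₖ₋₁ + pₖ₋₂ and qₖ = aₖqₖ₋₁ + qₖ₋₂:
  k=0: a=2, p=2, q=1
  k=1: a=2, p=5, q=2
  k=2: a=2, p=12, q=5
  k=3: a=3, p=41, q=17

41/17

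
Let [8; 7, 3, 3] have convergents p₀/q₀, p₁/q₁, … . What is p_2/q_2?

179/22

Using pₖ = aₖpₖ₋₁ + pₖ₋₂, qₖ = aₖqₖ₋₁ + qₖ₋₂ (with p₋₁=1, p₋₂=0, q₋₁=0, q₋₂=1):
  k=0: a=8, p=8, q=1
  k=1: a=7, p=57, q=7
  k=2: a=3, p=179, q=22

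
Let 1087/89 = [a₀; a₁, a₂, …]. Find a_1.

1087 = 12·89 + 19   →  a_0 = 12
89 = 4·19 + 13   →  a_1 = 4

4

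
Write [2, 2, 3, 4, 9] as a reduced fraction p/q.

674/277

Using pₖ = aₖpₖ₋₁ + pₖ₋₂ and qₖ = aₖqₖ₋₁ + qₖ₋₂:
  k=0: a=2, p=2, q=1
  k=1: a=2, p=5, q=2
  k=2: a=3, p=17, q=7
  k=3: a=4, p=73, q=30
  k=4: a=9, p=674, q=277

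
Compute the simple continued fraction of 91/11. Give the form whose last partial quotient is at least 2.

91 = 8·11 + 3
11 = 3·3 + 2
3 = 1·2 + 1
2 = 2·1 + 0  (stop)
So 91/11 = [8; 3, 1, 2].

[8; 3, 1, 2]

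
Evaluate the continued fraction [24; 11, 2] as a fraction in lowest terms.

554/23

Using pₖ = aₖpₖ₋₁ + pₖ₋₂ and qₖ = aₖqₖ₋₁ + qₖ₋₂:
  k=0: a=24, p=24, q=1
  k=1: a=11, p=265, q=11
  k=2: a=2, p=554, q=23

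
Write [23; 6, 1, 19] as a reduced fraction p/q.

Fold from the inside: start with 19/1.
  1 + 1/19 = 20/19
  6 + 19/20 = 139/20
  23 + 20/139 = 3217/139

3217/139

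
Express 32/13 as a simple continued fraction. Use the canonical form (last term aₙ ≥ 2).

32 = 2*13 + 6
13 = 2*6 + 1
6 = 6*1 + 0  (stop)
So 32/13 = [2; 2, 6].

[2; 2, 6]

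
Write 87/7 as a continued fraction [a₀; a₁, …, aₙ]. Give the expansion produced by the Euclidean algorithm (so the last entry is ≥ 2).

[12; 2, 3]

87 = 12×7 + 3
7 = 2×3 + 1
3 = 3×1 + 0  (stop)
So 87/7 = [12; 2, 3].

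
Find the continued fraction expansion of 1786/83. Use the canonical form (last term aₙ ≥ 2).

1786 = 21·83 + 43
83 = 1·43 + 40
43 = 1·40 + 3
40 = 13·3 + 1
3 = 3·1 + 0  (stop)
So 1786/83 = [21; 1, 1, 13, 3].

[21; 1, 1, 13, 3]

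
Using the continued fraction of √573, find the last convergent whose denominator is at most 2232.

18360/767

√573 = [23; 1, 14, 1, 46, …] (period length 4).
Convergents:
  p_0/q_0 = 23/1
  p_1/q_1 = 24/1
  p_2/q_2 = 359/15
  p_3/q_3 = 383/16
  p_4/q_4 = 17977/751
  p_5/q_5 = 18360/767
  p_6/q_6 = 275017/11489
q_5 = 767 ≤ 2232 < 11489 = q_6, so the answer is 18360/767.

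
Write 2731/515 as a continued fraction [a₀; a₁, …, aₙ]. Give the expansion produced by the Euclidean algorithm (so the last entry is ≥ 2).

[5; 3, 3, 3, 7, 2]

2731 = 5*515 + 156
515 = 3*156 + 47
156 = 3*47 + 15
47 = 3*15 + 2
15 = 7*2 + 1
2 = 2*1 + 0  (stop)
So 2731/515 = [5; 3, 3, 3, 7, 2].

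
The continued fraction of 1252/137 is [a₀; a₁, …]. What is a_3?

1252 = 9·137 + 19   →  a_0 = 9
137 = 7·19 + 4   →  a_1 = 7
19 = 4·4 + 3   →  a_2 = 4
4 = 1·3 + 1   →  a_3 = 1

1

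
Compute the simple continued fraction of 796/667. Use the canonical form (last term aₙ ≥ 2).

796 = 1·667 + 129
667 = 5·129 + 22
129 = 5·22 + 19
22 = 1·19 + 3
19 = 6·3 + 1
3 = 3·1 + 0  (stop)
So 796/667 = [1; 5, 5, 1, 6, 3].

[1; 5, 5, 1, 6, 3]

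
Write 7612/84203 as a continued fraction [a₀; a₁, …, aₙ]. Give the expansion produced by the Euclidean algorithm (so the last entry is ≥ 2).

[0; 11, 16, 6, 5, 15]

7612 = 0×84203 + 7612
84203 = 11×7612 + 471
7612 = 16×471 + 76
471 = 6×76 + 15
76 = 5×15 + 1
15 = 15×1 + 0  (stop)
So 7612/84203 = [0; 11, 16, 6, 5, 15].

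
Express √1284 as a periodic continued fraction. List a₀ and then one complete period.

a₀ = ⌊√1284⌋ = 35.
With m₀=0, d₀=1 and mₖ₊₁ = dₖaₖ − mₖ, dₖ₊₁ = (n − mₖ₊₁²)/dₖ, aₖ₊₁ = ⌊(a₀+mₖ₊₁)/dₖ₊₁⌋:
  k=1: m=35, d=59, a=1
  k=2: m=24, d=12, a=4
  k=3: m=24, d=59, a=1
  k=4: m=35, d=1, a=70
d=1 and a=2a₀=70 at k=4, so the next step gives (m, d) = (35, 59) again — its k=1 value — and the period has length 4.

[35; 1, 4, 1, 70]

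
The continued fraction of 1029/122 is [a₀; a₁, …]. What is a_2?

3

1029 = 8·122 + 53   →  a_0 = 8
122 = 2·53 + 16   →  a_1 = 2
53 = 3·16 + 5   →  a_2 = 3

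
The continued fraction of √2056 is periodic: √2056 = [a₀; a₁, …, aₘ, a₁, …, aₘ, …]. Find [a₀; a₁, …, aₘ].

a₀ = ⌊√2056⌋ = 45.

[45; 2, 1, 10, 1, 2, 90]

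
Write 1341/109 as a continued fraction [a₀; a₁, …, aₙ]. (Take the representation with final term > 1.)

1341 = 12×109 + 33
109 = 3×33 + 10
33 = 3×10 + 3
10 = 3×3 + 1
3 = 3×1 + 0  (stop)
So 1341/109 = [12; 3, 3, 3, 3].

[12; 3, 3, 3, 3]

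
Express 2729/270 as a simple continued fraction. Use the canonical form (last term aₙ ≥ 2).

2729 = 10·270 + 29
270 = 9·29 + 9
29 = 3·9 + 2
9 = 4·2 + 1
2 = 2·1 + 0  (stop)
So 2729/270 = [10; 9, 3, 4, 2].

[10; 9, 3, 4, 2]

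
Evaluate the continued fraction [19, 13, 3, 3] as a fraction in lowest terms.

Using pₖ = aₖpₖ₋₁ + pₖ₋₂ and qₖ = aₖqₖ₋₁ + qₖ₋₂:
  k=0: a=19, p=19, q=1
  k=1: a=13, p=248, q=13
  k=2: a=3, p=763, q=40
  k=3: a=3, p=2537, q=133

2537/133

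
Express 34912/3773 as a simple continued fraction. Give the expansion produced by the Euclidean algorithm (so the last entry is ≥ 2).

[9; 3, 1, 19, 3, 7, 2]

34912 = 9*3773 + 955
3773 = 3*955 + 908
955 = 1*908 + 47
908 = 19*47 + 15
47 = 3*15 + 2
15 = 7*2 + 1
2 = 2*1 + 0  (stop)
So 34912/3773 = [9; 3, 1, 19, 3, 7, 2].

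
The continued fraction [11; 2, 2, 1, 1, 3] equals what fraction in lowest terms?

Fold from the inside: start with 3/1.
  1 + 1/3 = 4/3
  1 + 3/4 = 7/4
  2 + 4/7 = 18/7
  2 + 7/18 = 43/18
  11 + 18/43 = 491/43

491/43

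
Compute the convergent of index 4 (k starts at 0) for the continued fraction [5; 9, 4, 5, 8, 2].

Using pₖ = aₖpₖ₋₁ + pₖ₋₂, qₖ = aₖqₖ₋₁ + qₖ₋₂ (with p₋₁=1, p₋₂=0, q₋₁=0, q₋₂=1):
  k=0: a=5, p=5, q=1
  k=1: a=9, p=46, q=9
  k=2: a=4, p=189, q=37
  k=3: a=5, p=991, q=194
  k=4: a=8, p=8117, q=1589

8117/1589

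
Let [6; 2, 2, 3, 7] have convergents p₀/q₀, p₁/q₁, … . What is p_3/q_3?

109/17

Using pₖ = aₖpₖ₋₁ + pₖ₋₂, qₖ = aₖqₖ₋₁ + qₖ₋₂ (with p₋₁=1, p₋₂=0, q₋₁=0, q₋₂=1):
  k=0: a=6, p=6, q=1
  k=1: a=2, p=13, q=2
  k=2: a=2, p=32, q=5
  k=3: a=3, p=109, q=17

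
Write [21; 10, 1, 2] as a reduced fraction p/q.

675/32

Fold from the inside: start with 2/1.
  1 + 1/2 = 3/2
  10 + 2/3 = 32/3
  21 + 3/32 = 675/32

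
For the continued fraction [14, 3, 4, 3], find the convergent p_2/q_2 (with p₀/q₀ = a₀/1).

Using pₖ = aₖpₖ₋₁ + pₖ₋₂, qₖ = aₖqₖ₋₁ + qₖ₋₂ (with p₋₁=1, p₋₂=0, q₋₁=0, q₋₂=1):
  k=0: a=14, p=14, q=1
  k=1: a=3, p=43, q=3
  k=2: a=4, p=186, q=13

186/13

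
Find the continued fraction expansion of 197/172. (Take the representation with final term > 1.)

[1; 6, 1, 7, 3]

197 = 1×172 + 25
172 = 6×25 + 22
25 = 1×22 + 3
22 = 7×3 + 1
3 = 3×1 + 0  (stop)
So 197/172 = [1; 6, 1, 7, 3].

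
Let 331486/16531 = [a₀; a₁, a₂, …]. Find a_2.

331486 = 20·16531 + 866   →  a_0 = 20
16531 = 19·866 + 77   →  a_1 = 19
866 = 11·77 + 19   →  a_2 = 11

11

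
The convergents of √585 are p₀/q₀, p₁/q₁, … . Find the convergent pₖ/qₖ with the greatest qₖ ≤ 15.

266/11

√585 = [24; 5, 2, 1, 4, 1, 2, 5, 48, …] (period length 8).
Convergents:
  p_0/q_0 = 24/1
  p_1/q_1 = 121/5
  p_2/q_2 = 266/11
  p_3/q_3 = 387/16
q_2 = 11 ≤ 15 < 16 = q_3, so the answer is 266/11.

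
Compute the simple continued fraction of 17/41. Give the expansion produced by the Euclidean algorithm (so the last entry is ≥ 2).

[0; 2, 2, 2, 3]

17 = 0*41 + 17
41 = 2*17 + 7
17 = 2*7 + 3
7 = 2*3 + 1
3 = 3*1 + 0  (stop)
So 17/41 = [0; 2, 2, 2, 3].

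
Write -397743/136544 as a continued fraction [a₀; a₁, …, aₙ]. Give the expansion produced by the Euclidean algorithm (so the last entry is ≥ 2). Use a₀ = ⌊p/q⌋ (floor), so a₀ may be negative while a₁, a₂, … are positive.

[-3; 11, 2, 16, 17, 10, 2]

-397743 = -3·136544 + 11889
136544 = 11·11889 + 5765
11889 = 2·5765 + 359
5765 = 16·359 + 21
359 = 17·21 + 2
21 = 10·2 + 1
2 = 2·1 + 0  (stop)
So -397743/136544 = [-3; 11, 2, 16, 17, 10, 2].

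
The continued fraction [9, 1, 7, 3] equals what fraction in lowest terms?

Using pₖ = aₖpₖ₋₁ + pₖ₋₂ and qₖ = aₖqₖ₋₁ + qₖ₋₂:
  k=0: a=9, p=9, q=1
  k=1: a=1, p=10, q=1
  k=2: a=7, p=79, q=8
  k=3: a=3, p=247, q=25

247/25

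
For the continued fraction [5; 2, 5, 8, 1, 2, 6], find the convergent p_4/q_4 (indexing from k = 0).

Using pₖ = aₖpₖ₋₁ + pₖ₋₂, qₖ = aₖqₖ₋₁ + qₖ₋₂ (with p₋₁=1, p₋₂=0, q₋₁=0, q₋₂=1):
  k=0: a=5, p=5, q=1
  k=1: a=2, p=11, q=2
  k=2: a=5, p=60, q=11
  k=3: a=8, p=491, q=90
  k=4: a=1, p=551, q=101

551/101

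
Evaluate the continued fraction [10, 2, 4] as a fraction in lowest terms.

Using pₖ = aₖpₖ₋₁ + pₖ₋₂ and qₖ = aₖqₖ₋₁ + qₖ₋₂:
  k=0: a=10, p=10, q=1
  k=1: a=2, p=21, q=2
  k=2: a=4, p=94, q=9

94/9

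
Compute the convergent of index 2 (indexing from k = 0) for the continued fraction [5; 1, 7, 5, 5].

47/8

Using pₖ = aₖpₖ₋₁ + pₖ₋₂, qₖ = aₖqₖ₋₁ + qₖ₋₂ (with p₋₁=1, p₋₂=0, q₋₁=0, q₋₂=1):
  k=0: a=5, p=5, q=1
  k=1: a=1, p=6, q=1
  k=2: a=7, p=47, q=8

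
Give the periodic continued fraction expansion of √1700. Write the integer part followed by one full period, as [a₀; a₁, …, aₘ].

a₀ = ⌊√1700⌋ = 41.
With m₀=0, d₀=1 and mₖ₊₁ = dₖaₖ − mₖ, dₖ₊₁ = (n − mₖ₊₁²)/dₖ, aₖ₊₁ = ⌊(a₀+mₖ₊₁)/dₖ₊₁⌋:
  k=1: m=41, d=19, a=4
  k=2: m=35, d=25, a=3
  k=3: m=40, d=4, a=20
  k=4: m=40, d=25, a=3
  k=5: m=35, d=19, a=4
  k=6: m=41, d=1, a=82
d=1 and a=2a₀=82 at k=6, so the next step gives (m, d) = (41, 19) again — its k=1 value — and the period has length 6.

[41; 4, 3, 20, 3, 4, 82]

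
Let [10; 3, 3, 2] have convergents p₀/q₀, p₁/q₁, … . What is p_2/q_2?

Using pₖ = aₖpₖ₋₁ + pₖ₋₂, qₖ = aₖqₖ₋₁ + qₖ₋₂ (with p₋₁=1, p₋₂=0, q₋₁=0, q₋₂=1):
  k=0: a=10, p=10, q=1
  k=1: a=3, p=31, q=3
  k=2: a=3, p=103, q=10

103/10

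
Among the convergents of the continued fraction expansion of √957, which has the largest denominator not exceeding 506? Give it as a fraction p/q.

√957 = [30; 1, 14, 2, 14, 1, 60, …] (period length 6).
Convergents:
  p_0/q_0 = 30/1
  p_1/q_1 = 31/1
  p_2/q_2 = 464/15
  p_3/q_3 = 959/31
  p_4/q_4 = 13890/449
  p_5/q_5 = 14849/480
  p_6/q_6 = 904830/29249
q_5 = 480 ≤ 506 < 29249 = q_6, so the answer is 14849/480.

14849/480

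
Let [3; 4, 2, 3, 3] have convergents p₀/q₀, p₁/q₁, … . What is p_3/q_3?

Using pₖ = aₖpₖ₋₁ + pₖ₋₂, qₖ = aₖqₖ₋₁ + qₖ₋₂ (with p₋₁=1, p₋₂=0, q₋₁=0, q₋₂=1):
  k=0: a=3, p=3, q=1
  k=1: a=4, p=13, q=4
  k=2: a=2, p=29, q=9
  k=3: a=3, p=100, q=31

100/31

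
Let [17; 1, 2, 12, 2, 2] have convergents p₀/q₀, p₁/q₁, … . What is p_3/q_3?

Using pₖ = aₖpₖ₋₁ + pₖ₋₂, qₖ = aₖqₖ₋₁ + qₖ₋₂ (with p₋₁=1, p₋₂=0, q₋₁=0, q₋₂=1):
  k=0: a=17, p=17, q=1
  k=1: a=1, p=18, q=1
  k=2: a=2, p=53, q=3
  k=3: a=12, p=654, q=37

654/37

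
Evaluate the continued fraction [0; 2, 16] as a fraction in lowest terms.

Fold from the inside: start with 16/1.
  2 + 1/16 = 33/16
  0 + 16/33 = 16/33

16/33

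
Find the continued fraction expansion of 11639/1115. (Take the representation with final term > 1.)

11639 = 10·1115 + 489
1115 = 2·489 + 137
489 = 3·137 + 78
137 = 1·78 + 59
78 = 1·59 + 19
59 = 3·19 + 2
19 = 9·2 + 1
2 = 2·1 + 0  (stop)
So 11639/1115 = [10; 2, 3, 1, 1, 3, 9, 2].

[10; 2, 3, 1, 1, 3, 9, 2]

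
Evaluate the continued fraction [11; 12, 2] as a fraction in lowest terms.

277/25

Using pₖ = aₖpₖ₋₁ + pₖ₋₂ and qₖ = aₖqₖ₋₁ + qₖ₋₂:
  k=0: a=11, p=11, q=1
  k=1: a=12, p=133, q=12
  k=2: a=2, p=277, q=25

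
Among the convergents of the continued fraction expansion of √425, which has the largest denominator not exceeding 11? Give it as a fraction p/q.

165/8

√425 = [20; 1, 1, 1, 1, 1, 1, 40, …] (period length 7).
Convergents:
  p_0/q_0 = 20/1
  p_1/q_1 = 21/1
  p_2/q_2 = 41/2
  p_3/q_3 = 62/3
  p_4/q_4 = 103/5
  p_5/q_5 = 165/8
  p_6/q_6 = 268/13
q_5 = 8 ≤ 11 < 13 = q_6, so the answer is 165/8.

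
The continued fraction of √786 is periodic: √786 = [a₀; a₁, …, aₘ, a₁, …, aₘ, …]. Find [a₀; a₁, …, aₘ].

[28; 28, 56]

a₀ = ⌊√786⌋ = 28.
With m₀=0, d₀=1 and mₖ₊₁ = dₖaₖ − mₖ, dₖ₊₁ = (n − mₖ₊₁²)/dₖ, aₖ₊₁ = ⌊(a₀+mₖ₊₁)/dₖ₊₁⌋:
  k=1: m=28, d=2, a=28
  k=2: m=28, d=1, a=56
d=1 and a=2a₀=56 at k=2, so the next step gives (m, d) = (28, 2) again — its k=1 value — and the period has length 2.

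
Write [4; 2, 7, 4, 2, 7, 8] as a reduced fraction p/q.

37613/8419

Fold from the inside: start with 8/1.
  7 + 1/8 = 57/8
  2 + 8/57 = 122/57
  4 + 57/122 = 545/122
  7 + 122/545 = 3937/545
  2 + 545/3937 = 8419/3937
  4 + 3937/8419 = 37613/8419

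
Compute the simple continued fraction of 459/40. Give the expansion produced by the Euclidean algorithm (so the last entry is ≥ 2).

[11; 2, 9, 2]

459 = 11×40 + 19
40 = 2×19 + 2
19 = 9×2 + 1
2 = 2×1 + 0  (stop)
So 459/40 = [11; 2, 9, 2].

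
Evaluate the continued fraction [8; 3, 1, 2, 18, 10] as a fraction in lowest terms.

16801/2031

Fold from the inside: start with 10/1.
  18 + 1/10 = 181/10
  2 + 10/181 = 372/181
  1 + 181/372 = 553/372
  3 + 372/553 = 2031/553
  8 + 553/2031 = 16801/2031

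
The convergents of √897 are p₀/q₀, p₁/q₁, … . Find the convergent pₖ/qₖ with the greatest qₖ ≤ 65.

√897 = [29; 1, 18, 1, 58, …] (period length 4).
Convergents:
  p_0/q_0 = 29/1
  p_1/q_1 = 30/1
  p_2/q_2 = 569/19
  p_3/q_3 = 599/20
  p_4/q_4 = 35311/1179
q_3 = 20 ≤ 65 < 1179 = q_4, so the answer is 599/20.

599/20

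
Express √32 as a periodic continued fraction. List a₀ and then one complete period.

a₀ = ⌊√32⌋ = 5.
With m₀=0, d₀=1 and mₖ₊₁ = dₖaₖ − mₖ, dₖ₊₁ = (n − mₖ₊₁²)/dₖ, aₖ₊₁ = ⌊(a₀+mₖ₊₁)/dₖ₊₁⌋:
  k=1: m=5, d=7, a=1
  k=2: m=2, d=4, a=1
  k=3: m=2, d=7, a=1
  k=4: m=5, d=1, a=10
d=1 and a=2a₀=10 at k=4, so the next step gives (m, d) = (5, 7) again — its k=1 value — and the period has length 4.

[5; 1, 1, 1, 10]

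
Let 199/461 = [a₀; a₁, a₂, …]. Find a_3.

6

199 = 0·461 + 199   →  a_0 = 0
461 = 2·199 + 63   →  a_1 = 2
199 = 3·63 + 10   →  a_2 = 3
63 = 6·10 + 3   →  a_3 = 6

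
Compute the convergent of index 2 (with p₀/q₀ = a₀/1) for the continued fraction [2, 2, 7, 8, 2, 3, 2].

Using pₖ = aₖpₖ₋₁ + pₖ₋₂, qₖ = aₖqₖ₋₁ + qₖ₋₂ (with p₋₁=1, p₋₂=0, q₋₁=0, q₋₂=1):
  k=0: a=2, p=2, q=1
  k=1: a=2, p=5, q=2
  k=2: a=7, p=37, q=15

37/15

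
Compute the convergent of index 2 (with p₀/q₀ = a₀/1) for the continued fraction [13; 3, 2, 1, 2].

93/7

Using pₖ = aₖpₖ₋₁ + pₖ₋₂, qₖ = aₖqₖ₋₁ + qₖ₋₂ (with p₋₁=1, p₋₂=0, q₋₁=0, q₋₂=1):
  k=0: a=13, p=13, q=1
  k=1: a=3, p=40, q=3
  k=2: a=2, p=93, q=7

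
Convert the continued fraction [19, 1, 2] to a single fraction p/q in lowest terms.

59/3

Using pₖ = aₖpₖ₋₁ + pₖ₋₂ and qₖ = aₖqₖ₋₁ + qₖ₋₂:
  k=0: a=19, p=19, q=1
  k=1: a=1, p=20, q=1
  k=2: a=2, p=59, q=3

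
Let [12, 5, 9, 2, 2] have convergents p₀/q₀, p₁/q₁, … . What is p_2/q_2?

Using pₖ = aₖpₖ₋₁ + pₖ₋₂, qₖ = aₖqₖ₋₁ + qₖ₋₂ (with p₋₁=1, p₋₂=0, q₋₁=0, q₋₂=1):
  k=0: a=12, p=12, q=1
  k=1: a=5, p=61, q=5
  k=2: a=9, p=561, q=46

561/46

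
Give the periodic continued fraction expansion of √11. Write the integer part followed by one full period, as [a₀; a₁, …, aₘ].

a₀ = ⌊√11⌋ = 3.
With m₀=0, d₀=1 and mₖ₊₁ = dₖaₖ − mₖ, dₖ₊₁ = (n − mₖ₊₁²)/dₖ, aₖ₊₁ = ⌊(a₀+mₖ₊₁)/dₖ₊₁⌋:
  k=1: m=3, d=2, a=3
  k=2: m=3, d=1, a=6
d=1 and a=2a₀=6 at k=2, so the next step gives (m, d) = (3, 2) again — its k=1 value — and the period has length 2.

[3; 3, 6]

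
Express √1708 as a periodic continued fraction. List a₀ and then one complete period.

[41; 3, 20, 3, 82]

a₀ = ⌊√1708⌋ = 41.
With m₀=0, d₀=1 and mₖ₊₁ = dₖaₖ − mₖ, dₖ₊₁ = (n − mₖ₊₁²)/dₖ, aₖ₊₁ = ⌊(a₀+mₖ₊₁)/dₖ₊₁⌋:
  k=1: m=41, d=27, a=3
  k=2: m=40, d=4, a=20
  k=3: m=40, d=27, a=3
  k=4: m=41, d=1, a=82
d=1 and a=2a₀=82 at k=4, so the next step gives (m, d) = (41, 27) again — its k=1 value — and the period has length 4.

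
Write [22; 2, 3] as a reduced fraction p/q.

157/7

Fold from the inside: start with 3/1.
  2 + 1/3 = 7/3
  22 + 3/7 = 157/7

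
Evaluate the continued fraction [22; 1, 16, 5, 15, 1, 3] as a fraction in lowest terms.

125859/5486

Fold from the inside: start with 3/1.
  1 + 1/3 = 4/3
  15 + 3/4 = 63/4
  5 + 4/63 = 319/63
  16 + 63/319 = 5167/319
  1 + 319/5167 = 5486/5167
  22 + 5167/5486 = 125859/5486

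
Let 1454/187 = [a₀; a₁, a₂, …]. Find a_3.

1454 = 7·187 + 145   →  a_0 = 7
187 = 1·145 + 42   →  a_1 = 1
145 = 3·42 + 19   →  a_2 = 3
42 = 2·19 + 4   →  a_3 = 2

2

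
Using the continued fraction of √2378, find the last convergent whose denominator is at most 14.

634/13

√2378 = [48; 1, 3, 3, 1, 96, …] (period length 5).
Convergents:
  p_0/q_0 = 48/1
  p_1/q_1 = 49/1
  p_2/q_2 = 195/4
  p_3/q_3 = 634/13
  p_4/q_4 = 829/17
q_3 = 13 ≤ 14 < 17 = q_4, so the answer is 634/13.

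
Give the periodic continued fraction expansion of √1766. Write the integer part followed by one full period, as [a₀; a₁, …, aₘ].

[42; 42, 84]

a₀ = ⌊√1766⌋ = 42.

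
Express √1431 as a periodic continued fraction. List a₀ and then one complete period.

[37; 1, 4, 1, 4, 1, 74]

a₀ = ⌊√1431⌋ = 37.
With m₀=0, d₀=1 and mₖ₊₁ = dₖaₖ − mₖ, dₖ₊₁ = (n − mₖ₊₁²)/dₖ, aₖ₊₁ = ⌊(a₀+mₖ₊₁)/dₖ₊₁⌋:
  k=1: m=37, d=62, a=1
  k=2: m=25, d=13, a=4
  k=3: m=27, d=54, a=1
  k=4: m=27, d=13, a=4
  k=5: m=25, d=62, a=1
  k=6: m=37, d=1, a=74
d=1 and a=2a₀=74 at k=6, so the next step gives (m, d) = (37, 62) again — its k=1 value — and the period has length 6.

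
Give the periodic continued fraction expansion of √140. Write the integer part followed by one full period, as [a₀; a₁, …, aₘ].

a₀ = ⌊√140⌋ = 11.
With m₀=0, d₀=1 and mₖ₊₁ = dₖaₖ − mₖ, dₖ₊₁ = (n − mₖ₊₁²)/dₖ, aₖ₊₁ = ⌊(a₀+mₖ₊₁)/dₖ₊₁⌋:
  k=1: m=11, d=19, a=1
  k=2: m=8, d=4, a=4
  k=3: m=8, d=19, a=1
  k=4: m=11, d=1, a=22
d=1 and a=2a₀=22 at k=4, so the next step gives (m, d) = (11, 19) again — its k=1 value — and the period has length 4.

[11; 1, 4, 1, 22]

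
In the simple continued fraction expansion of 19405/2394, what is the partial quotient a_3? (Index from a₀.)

19405 = 8·2394 + 253   →  a_0 = 8
2394 = 9·253 + 117   →  a_1 = 9
253 = 2·117 + 19   →  a_2 = 2
117 = 6·19 + 3   →  a_3 = 6

6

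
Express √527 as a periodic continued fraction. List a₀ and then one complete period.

[22; 1, 21, 1, 44]

a₀ = ⌊√527⌋ = 22.
With m₀=0, d₀=1 and mₖ₊₁ = dₖaₖ − mₖ, dₖ₊₁ = (n − mₖ₊₁²)/dₖ, aₖ₊₁ = ⌊(a₀+mₖ₊₁)/dₖ₊₁⌋:
  k=1: m=22, d=43, a=1
  k=2: m=21, d=2, a=21
  k=3: m=21, d=43, a=1
  k=4: m=22, d=1, a=44
d=1 and a=2a₀=44 at k=4, so the next step gives (m, d) = (22, 43) again — its k=1 value — and the period has length 4.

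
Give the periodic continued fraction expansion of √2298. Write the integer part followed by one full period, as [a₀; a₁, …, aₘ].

[47; 1, 14, 1, 94]

a₀ = ⌊√2298⌋ = 47.
With m₀=0, d₀=1 and mₖ₊₁ = dₖaₖ − mₖ, dₖ₊₁ = (n − mₖ₊₁²)/dₖ, aₖ₊₁ = ⌊(a₀+mₖ₊₁)/dₖ₊₁⌋:
  k=1: m=47, d=89, a=1
  k=2: m=42, d=6, a=14
  k=3: m=42, d=89, a=1
  k=4: m=47, d=1, a=94
d=1 and a=2a₀=94 at k=4, so the next step gives (m, d) = (47, 89) again — its k=1 value — and the period has length 4.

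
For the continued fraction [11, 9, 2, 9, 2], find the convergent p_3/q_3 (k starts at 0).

1999/180

Using pₖ = aₖpₖ₋₁ + pₖ₋₂, qₖ = aₖqₖ₋₁ + qₖ₋₂ (with p₋₁=1, p₋₂=0, q₋₁=0, q₋₂=1):
  k=0: a=11, p=11, q=1
  k=1: a=9, p=100, q=9
  k=2: a=2, p=211, q=19
  k=3: a=9, p=1999, q=180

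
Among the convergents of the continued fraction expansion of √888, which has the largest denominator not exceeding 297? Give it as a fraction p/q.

√888 = [29; 1, 3, 1, 58, …] (period length 4).
Convergents:
  p_0/q_0 = 29/1
  p_1/q_1 = 30/1
  p_2/q_2 = 119/4
  p_3/q_3 = 149/5
  p_4/q_4 = 8761/294
  p_5/q_5 = 8910/299
q_4 = 294 ≤ 297 < 299 = q_5, so the answer is 8761/294.

8761/294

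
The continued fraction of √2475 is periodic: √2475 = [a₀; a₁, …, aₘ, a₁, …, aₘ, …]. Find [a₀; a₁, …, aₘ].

a₀ = ⌊√2475⌋ = 49.
With m₀=0, d₀=1 and mₖ₊₁ = dₖaₖ − mₖ, dₖ₊₁ = (n − mₖ₊₁²)/dₖ, aₖ₊₁ = ⌊(a₀+mₖ₊₁)/dₖ₊₁⌋:
  k=1: m=49, d=74, a=1
  k=2: m=25, d=25, a=2
  k=3: m=25, d=74, a=1
  k=4: m=49, d=1, a=98
d=1 and a=2a₀=98 at k=4, so the next step gives (m, d) = (49, 74) again — its k=1 value — and the period has length 4.

[49; 1, 2, 1, 98]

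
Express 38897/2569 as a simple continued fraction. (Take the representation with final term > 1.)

38897 = 15*2569 + 362
2569 = 7*362 + 35
362 = 10*35 + 12
35 = 2*12 + 11
12 = 1*11 + 1
11 = 11*1 + 0  (stop)
So 38897/2569 = [15; 7, 10, 2, 1, 11].

[15; 7, 10, 2, 1, 11]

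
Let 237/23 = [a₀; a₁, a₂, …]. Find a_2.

237 = 10·23 + 7   →  a_0 = 10
23 = 3·7 + 2   →  a_1 = 3
7 = 3·2 + 1   →  a_2 = 3

3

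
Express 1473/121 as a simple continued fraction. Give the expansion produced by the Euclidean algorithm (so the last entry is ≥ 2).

[12; 5, 1, 3, 5]

1473 = 12·121 + 21
121 = 5·21 + 16
21 = 1·16 + 5
16 = 3·5 + 1
5 = 5·1 + 0  (stop)
So 1473/121 = [12; 5, 1, 3, 5].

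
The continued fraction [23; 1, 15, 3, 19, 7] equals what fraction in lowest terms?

Using pₖ = aₖpₖ₋₁ + pₖ₋₂ and qₖ = aₖqₖ₋₁ + qₖ₋₂:
  k=0: a=23, p=23, q=1
  k=1: a=1, p=24, q=1
  k=2: a=15, p=383, q=16
  k=3: a=3, p=1173, q=49
  k=4: a=19, p=22670, q=947
  k=5: a=7, p=159863, q=6678

159863/6678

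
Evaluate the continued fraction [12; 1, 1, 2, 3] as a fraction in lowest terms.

Using pₖ = aₖpₖ₋₁ + pₖ₋₂ and qₖ = aₖqₖ₋₁ + qₖ₋₂:
  k=0: a=12, p=12, q=1
  k=1: a=1, p=13, q=1
  k=2: a=1, p=25, q=2
  k=3: a=2, p=63, q=5
  k=4: a=3, p=214, q=17

214/17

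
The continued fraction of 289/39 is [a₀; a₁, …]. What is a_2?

2

289 = 7·39 + 16   →  a_0 = 7
39 = 2·16 + 7   →  a_1 = 2
16 = 2·7 + 2   →  a_2 = 2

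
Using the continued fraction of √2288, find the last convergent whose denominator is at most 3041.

√2288 = [47; 1, 4, 1, 94, …] (period length 4).
Convergents:
  p_0/q_0 = 47/1
  p_1/q_1 = 48/1
  p_2/q_2 = 239/5
  p_3/q_3 = 287/6
  p_4/q_4 = 27217/569
  p_5/q_5 = 27504/575
  p_6/q_6 = 137233/2869
  p_7/q_7 = 164737/3444
q_6 = 2869 ≤ 3041 < 3444 = q_7, so the answer is 137233/2869.

137233/2869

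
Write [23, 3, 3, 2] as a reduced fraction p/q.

536/23

Using pₖ = aₖpₖ₋₁ + pₖ₋₂ and qₖ = aₖqₖ₋₁ + qₖ₋₂:
  k=0: a=23, p=23, q=1
  k=1: a=3, p=70, q=3
  k=2: a=3, p=233, q=10
  k=3: a=2, p=536, q=23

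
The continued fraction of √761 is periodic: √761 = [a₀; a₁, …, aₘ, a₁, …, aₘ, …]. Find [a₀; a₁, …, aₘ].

a₀ = ⌊√761⌋ = 27.
With m₀=0, d₀=1 and mₖ₊₁ = dₖaₖ − mₖ, dₖ₊₁ = (n − mₖ₊₁²)/dₖ, aₖ₊₁ = ⌊(a₀+mₖ₊₁)/dₖ₊₁⌋:
  k=1: m=27, d=32, a=1
  k=2: m=5, d=23, a=1
  k=3: m=18, d=19, a=2
  k=4: m=20, d=19, a=2
  k=5: m=18, d=23, a=1
  k=6: m=5, d=32, a=1
  k=7: m=27, d=1, a=54
d=1 and a=2a₀=54 at k=7, so the next step gives (m, d) = (27, 32) again — its k=1 value — and the period has length 7.

[27; 1, 1, 2, 2, 1, 1, 54]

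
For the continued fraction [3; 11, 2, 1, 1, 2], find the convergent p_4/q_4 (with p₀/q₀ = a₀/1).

176/57

Using pₖ = aₖpₖ₋₁ + pₖ₋₂, qₖ = aₖqₖ₋₁ + qₖ₋₂ (with p₋₁=1, p₋₂=0, q₋₁=0, q₋₂=1):
  k=0: a=3, p=3, q=1
  k=1: a=11, p=34, q=11
  k=2: a=2, p=71, q=23
  k=3: a=1, p=105, q=34
  k=4: a=1, p=176, q=57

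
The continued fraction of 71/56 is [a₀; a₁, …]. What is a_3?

71 = 1·56 + 15   →  a_0 = 1
56 = 3·15 + 11   →  a_1 = 3
15 = 1·11 + 4   →  a_2 = 1
11 = 2·4 + 3   →  a_3 = 2

2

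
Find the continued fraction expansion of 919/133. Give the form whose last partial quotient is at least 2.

919 = 6*133 + 121
133 = 1*121 + 12
121 = 10*12 + 1
12 = 12*1 + 0  (stop)
So 919/133 = [6; 1, 10, 12].

[6; 1, 10, 12]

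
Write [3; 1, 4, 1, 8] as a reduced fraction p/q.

203/53

Fold from the inside: start with 8/1.
  1 + 1/8 = 9/8
  4 + 8/9 = 44/9
  1 + 9/44 = 53/44
  3 + 44/53 = 203/53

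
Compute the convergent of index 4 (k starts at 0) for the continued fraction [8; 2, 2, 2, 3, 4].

345/41

Using pₖ = aₖpₖ₋₁ + pₖ₋₂, qₖ = aₖqₖ₋₁ + qₖ₋₂ (with p₋₁=1, p₋₂=0, q₋₁=0, q₋₂=1):
  k=0: a=8, p=8, q=1
  k=1: a=2, p=17, q=2
  k=2: a=2, p=42, q=5
  k=3: a=2, p=101, q=12
  k=4: a=3, p=345, q=41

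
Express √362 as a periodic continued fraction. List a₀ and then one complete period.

a₀ = ⌊√362⌋ = 19.
With m₀=0, d₀=1 and mₖ₊₁ = dₖaₖ − mₖ, dₖ₊₁ = (n − mₖ₊₁²)/dₖ, aₖ₊₁ = ⌊(a₀+mₖ₊₁)/dₖ₊₁⌋:
  k=1: m=19, d=1, a=38
d=1 and a=2a₀=38 at k=1, so the next step gives (m, d) = (19, 1) again — its k=1 value — and the period has length 1.

[19; 38]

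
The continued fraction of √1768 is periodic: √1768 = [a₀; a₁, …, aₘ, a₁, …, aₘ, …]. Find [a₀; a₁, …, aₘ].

a₀ = ⌊√1768⌋ = 42.

[42; 21, 84]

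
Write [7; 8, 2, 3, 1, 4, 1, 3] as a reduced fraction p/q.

11959/1680

Using pₖ = aₖpₖ₋₁ + pₖ₋₂ and qₖ = aₖqₖ₋₁ + qₖ₋₂:
  k=0: a=7, p=7, q=1
  k=1: a=8, p=57, q=8
  k=2: a=2, p=121, q=17
  k=3: a=3, p=420, q=59
  k=4: a=1, p=541, q=76
  k=5: a=4, p=2584, q=363
  k=6: a=1, p=3125, q=439
  k=7: a=3, p=11959, q=1680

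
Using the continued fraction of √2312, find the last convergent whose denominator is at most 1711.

55440/1153

√2312 = [48; 12, 96, …] (period length 2).
Convergents:
  p_0/q_0 = 48/1
  p_1/q_1 = 577/12
  p_2/q_2 = 55440/1153
  p_3/q_3 = 665857/13848
q_2 = 1153 ≤ 1711 < 13848 = q_3, so the answer is 55440/1153.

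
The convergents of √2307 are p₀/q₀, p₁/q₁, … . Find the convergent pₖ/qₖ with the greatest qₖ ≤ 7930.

147600/3073

√2307 = [48; 32, 96, …] (period length 2).
Convergents:
  p_0/q_0 = 48/1
  p_1/q_1 = 1537/32
  p_2/q_2 = 147600/3073
  p_3/q_3 = 4724737/98368
q_2 = 3073 ≤ 7930 < 98368 = q_3, so the answer is 147600/3073.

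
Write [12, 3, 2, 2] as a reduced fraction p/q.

209/17

Using pₖ = aₖpₖ₋₁ + pₖ₋₂ and qₖ = aₖqₖ₋₁ + qₖ₋₂:
  k=0: a=12, p=12, q=1
  k=1: a=3, p=37, q=3
  k=2: a=2, p=86, q=7
  k=3: a=2, p=209, q=17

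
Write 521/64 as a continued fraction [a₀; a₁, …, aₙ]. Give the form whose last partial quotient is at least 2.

521 = 8·64 + 9
64 = 7·9 + 1
9 = 9·1 + 0  (stop)
So 521/64 = [8; 7, 9].

[8; 7, 9]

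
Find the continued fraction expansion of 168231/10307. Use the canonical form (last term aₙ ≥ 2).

[16; 3, 9, 2, 14, 12]

168231 = 16·10307 + 3319
10307 = 3·3319 + 350
3319 = 9·350 + 169
350 = 2·169 + 12
169 = 14·12 + 1
12 = 12·1 + 0  (stop)
So 168231/10307 = [16; 3, 9, 2, 14, 12].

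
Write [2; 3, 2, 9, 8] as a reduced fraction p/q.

Using pₖ = aₖpₖ₋₁ + pₖ₋₂ and qₖ = aₖqₖ₋₁ + qₖ₋₂:
  k=0: a=2, p=2, q=1
  k=1: a=3, p=7, q=3
  k=2: a=2, p=16, q=7
  k=3: a=9, p=151, q=66
  k=4: a=8, p=1224, q=535

1224/535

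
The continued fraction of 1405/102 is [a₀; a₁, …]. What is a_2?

3

1405 = 13·102 + 79   →  a_0 = 13
102 = 1·79 + 23   →  a_1 = 1
79 = 3·23 + 10   →  a_2 = 3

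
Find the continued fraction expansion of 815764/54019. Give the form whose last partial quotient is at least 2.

[15; 9, 1, 6, 9, 2, 2, 16]

815764 = 15×54019 + 5479
54019 = 9×5479 + 4708
5479 = 1×4708 + 771
4708 = 6×771 + 82
771 = 9×82 + 33
82 = 2×33 + 16
33 = 2×16 + 1
16 = 16×1 + 0  (stop)
So 815764/54019 = [15; 9, 1, 6, 9, 2, 2, 16].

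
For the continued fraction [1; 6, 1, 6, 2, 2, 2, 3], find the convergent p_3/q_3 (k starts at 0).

Using pₖ = aₖpₖ₋₁ + pₖ₋₂, qₖ = aₖqₖ₋₁ + qₖ₋₂ (with p₋₁=1, p₋₂=0, q₋₁=0, q₋₂=1):
  k=0: a=1, p=1, q=1
  k=1: a=6, p=7, q=6
  k=2: a=1, p=8, q=7
  k=3: a=6, p=55, q=48

55/48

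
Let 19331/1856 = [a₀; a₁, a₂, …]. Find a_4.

5

19331 = 10·1856 + 771   →  a_0 = 10
1856 = 2·771 + 314   →  a_1 = 2
771 = 2·314 + 143   →  a_2 = 2
314 = 2·143 + 28   →  a_3 = 2
143 = 5·28 + 3   →  a_4 = 5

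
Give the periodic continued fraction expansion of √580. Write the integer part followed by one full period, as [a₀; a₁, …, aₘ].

[24; 12, 48]

a₀ = ⌊√580⌋ = 24.
With m₀=0, d₀=1 and mₖ₊₁ = dₖaₖ − mₖ, dₖ₊₁ = (n − mₖ₊₁²)/dₖ, aₖ₊₁ = ⌊(a₀+mₖ₊₁)/dₖ₊₁⌋:
  k=1: m=24, d=4, a=12
  k=2: m=24, d=1, a=48
d=1 and a=2a₀=48 at k=2, so the next step gives (m, d) = (24, 4) again — its k=1 value — and the period has length 2.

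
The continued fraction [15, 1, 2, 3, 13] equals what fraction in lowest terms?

2088/133

Fold from the inside: start with 13/1.
  3 + 1/13 = 40/13
  2 + 13/40 = 93/40
  1 + 40/93 = 133/93
  15 + 93/133 = 2088/133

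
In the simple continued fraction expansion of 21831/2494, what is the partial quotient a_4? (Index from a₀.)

21831 = 8·2494 + 1879   →  a_0 = 8
2494 = 1·1879 + 615   →  a_1 = 1
1879 = 3·615 + 34   →  a_2 = 3
615 = 18·34 + 3   →  a_3 = 18
34 = 11·3 + 1   →  a_4 = 11

11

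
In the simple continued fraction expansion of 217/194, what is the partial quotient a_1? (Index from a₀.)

8

217 = 1·194 + 23   →  a_0 = 1
194 = 8·23 + 10   →  a_1 = 8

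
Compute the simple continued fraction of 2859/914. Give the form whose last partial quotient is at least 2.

[3; 7, 1, 4, 3, 7]

2859 = 3*914 + 117
914 = 7*117 + 95
117 = 1*95 + 22
95 = 4*22 + 7
22 = 3*7 + 1
7 = 7*1 + 0  (stop)
So 2859/914 = [3; 7, 1, 4, 3, 7].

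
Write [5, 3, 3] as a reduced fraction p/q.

53/10

Fold from the inside: start with 3/1.
  3 + 1/3 = 10/3
  5 + 3/10 = 53/10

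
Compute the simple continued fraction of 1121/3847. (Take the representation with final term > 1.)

1121 = 0*3847 + 1121
3847 = 3*1121 + 484
1121 = 2*484 + 153
484 = 3*153 + 25
153 = 6*25 + 3
25 = 8*3 + 1
3 = 3*1 + 0  (stop)
So 1121/3847 = [0; 3, 2, 3, 6, 8, 3].

[0; 3, 2, 3, 6, 8, 3]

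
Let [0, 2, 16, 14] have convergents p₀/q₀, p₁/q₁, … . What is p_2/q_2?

Using pₖ = aₖpₖ₋₁ + pₖ₋₂, qₖ = aₖqₖ₋₁ + qₖ₋₂ (with p₋₁=1, p₋₂=0, q₋₁=0, q₋₂=1):
  k=0: a=0, p=0, q=1
  k=1: a=2, p=1, q=2
  k=2: a=16, p=16, q=33

16/33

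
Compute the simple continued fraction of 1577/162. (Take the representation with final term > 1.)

1577 = 9×162 + 119
162 = 1×119 + 43
119 = 2×43 + 33
43 = 1×33 + 10
33 = 3×10 + 3
10 = 3×3 + 1
3 = 3×1 + 0  (stop)
So 1577/162 = [9; 1, 2, 1, 3, 3, 3].

[9; 1, 2, 1, 3, 3, 3]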